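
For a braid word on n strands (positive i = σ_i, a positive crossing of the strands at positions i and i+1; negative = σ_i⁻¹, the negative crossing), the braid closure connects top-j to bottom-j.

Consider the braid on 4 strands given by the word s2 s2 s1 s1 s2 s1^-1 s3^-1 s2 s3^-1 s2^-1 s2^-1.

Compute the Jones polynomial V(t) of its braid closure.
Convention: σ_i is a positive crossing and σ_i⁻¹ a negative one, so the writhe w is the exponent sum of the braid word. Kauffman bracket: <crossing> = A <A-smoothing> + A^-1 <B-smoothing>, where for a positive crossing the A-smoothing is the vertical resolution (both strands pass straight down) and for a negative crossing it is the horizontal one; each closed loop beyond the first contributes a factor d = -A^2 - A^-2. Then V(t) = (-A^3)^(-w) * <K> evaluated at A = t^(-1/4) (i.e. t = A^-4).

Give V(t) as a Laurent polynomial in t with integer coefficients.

The presented braid s2 s2 s1 s1 s2 s1^-1 s3^-1 s2 s3^-1 s2^-1 s2^-1 on 4 strands reduces by inverse Markov moves (closure unchanged at each step):
  Deconjugate: the word is γ·β·γ⁻¹ with γ = s2 s2 (prefix) and γ⁻¹ = s2^-1 s2^-1 (suffix); strip both.
Reduced to β = s1 s1 s2 s1^-1 s3^-1 s2 s3^-1 on 4 strands, 7 crossings.
Compute on β:
Braid: s1 s1 s2 s1^-1 s3^-1 s2 s3^-1 on 4 strands, 7 crossings.
Writhe w = (#positive) - (#negative) = 4 - 3 = 1.
State-sum expansion of <K>. There are 2^7 = 128 states.
For each crossing: s=0 is the vertical smoothing, s=1 horizontal. Crossing k contributes A^(sign_k * (1 - 2*s_k)); loop factor d = -A^2 - A^-2.
Tabulate the states by total A-exponent and number of loops L (A-exp: L × count):
  A^7: L=3 ×1
  A^5: L=2 ×4, L=4 ×3
  A^3: L=1 ×5, L=3 ×15, L=5 ×1
  A^1: L=2 ×27, L=4 ×8
  A^-1: L=1 ×14, L=3 ×20, L=5 ×1
  A^-3: L=2 ×17, L=4 ×4
  A^-5: L=3 ×7
  A^-7: L=4 ×1
Each group contributes A^e * Σ count * d^(L-1):
Powers of d = -A^2 - A^-2: d^2 = A^4 + 2 + A^-4; d^3 = -A^6 - 3*A^2 - 3*A^-2 - A^-6; d^4 = A^8 + 4*A^4 + 6 + 4*A^-4 + A^-8.
  A^7 * (d^2) = A^11 + 2*A^7 + A^3
  A^5 * (4*d + 3*d^3) = -3*A^11 - 13*A^7 - 13*A^3 - 3*A^-1
  A^3 * (5 + 15*d^2 + d^4) = A^11 + 19*A^7 + 41*A^3 + 19*A^-1 + A^-5
  A^1 * (27*d + 8*d^3) = -8*A^7 - 51*A^3 - 51*A^-1 - 8*A^-5
  A^-1 * (14 + 20*d^2 + d^4) = A^7 + 24*A^3 + 60*A^-1 + 24*A^-5 + A^-9
  A^-3 * (17*d + 4*d^3) = -4*A^3 - 29*A^-1 - 29*A^-5 - 4*A^-9
  A^-5 * (7*d^2) = 7*A^-1 + 14*A^-5 + 7*A^-9
  A^-7 * (d^3) = -A^-1 - 3*A^-5 - 3*A^-9 - A^-13
Summing the groups: <K> = -A^11 + A^7 - 2*A^3 + 2*A^-1 - A^-5 + A^-9 - A^-13
Normalise by the writhe: (-A^3)^(-w) = (-A^3)^(-1) = -A^-3, so f(A) = -A^-3 * <K> = A^8 - A^4 + 2 - 2*A^-4 + A^-8 - A^-12 + A^-16.
Substitute A = t^(-1/4), i.e. A^e → t^(-e/4): V(t) = t^4 - t^3 + t^2 - 2*t + 2 - t^-1 + t^-2

Answer: t^4 - t^3 + t^2 - 2*t + 2 - t^-1 + t^-2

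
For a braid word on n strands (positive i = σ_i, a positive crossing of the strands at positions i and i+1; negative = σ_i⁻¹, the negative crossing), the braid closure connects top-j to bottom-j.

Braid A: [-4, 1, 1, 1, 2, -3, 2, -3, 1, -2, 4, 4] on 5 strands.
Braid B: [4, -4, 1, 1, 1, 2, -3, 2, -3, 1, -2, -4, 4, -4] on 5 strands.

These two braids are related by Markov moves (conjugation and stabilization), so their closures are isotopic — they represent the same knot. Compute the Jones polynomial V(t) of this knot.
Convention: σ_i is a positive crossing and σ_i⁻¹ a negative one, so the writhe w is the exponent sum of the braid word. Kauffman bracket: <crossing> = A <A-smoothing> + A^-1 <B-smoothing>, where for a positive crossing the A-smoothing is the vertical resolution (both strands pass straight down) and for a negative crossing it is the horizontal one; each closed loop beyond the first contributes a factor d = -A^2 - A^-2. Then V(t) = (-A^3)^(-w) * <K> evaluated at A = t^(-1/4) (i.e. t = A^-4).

t^7 - 2*t^6 + 3*t^5 - 4*t^4 + 4*t^3 - 4*t^2 + 3*t - 1 + t^-1

Derivation:
Markov-equivalent braids have isotopic closures, hence identical knot invariants. Strip the Markov moves from each word to reach a common short braid β, then compute V(t) once on β.
Braid A: s4^-1 s1 s1 s1 s2 s3^-1 s2 s3^-1 s1 s2^-1 s4 s4 on 5 strands reduces by inverse Markov moves (closure unchanged at each step):
  Deconjugate: the word is γ·β·γ⁻¹ with γ = s4^-1 (prefix) and γ⁻¹ = s4 (suffix); strip both.
  Destabilize: the word has the form β·s4 where s4 occurs only as the final letter (β ∈ B_4); drop it and the last strand → 4 strands.
Reduced to β = s1 s1 s1 s2 s3^-1 s2 s3^-1 s1 s2^-1 on 4 strands, 9 crossings.
Braid B: s4 s4^-1 s1 s1 s1 s2 s3^-1 s2 s3^-1 s1 s2^-1 s4^-1 s4 s4^-1 on 5 strands reduces by inverse Markov moves (closure unchanged at each step):
  Deconjugate: the word is γ·β·γ⁻¹ with γ = s4 s4^-1 (prefix) and γ⁻¹ = s4 s4^-1 (suffix); strip both.
  Destabilize: the word has the form β·s4^-1 where s4^-1 occurs only as the final letter (β ∈ B_4); drop it and the last strand → 4 strands.
Reduced to β = s1 s1 s1 s2 s3^-1 s2 s3^-1 s1 s2^-1 on 4 strands, 9 crossings.
Both give the same β = s1 s1 s1 s2 s3^-1 s2 s3^-1 s1 s2^-1 on 4 strands, so one state sum suffices:
Braid: s1 s1 s1 s2 s3^-1 s2 s3^-1 s1 s2^-1 on 4 strands, 9 crossings.
Writhe w = (#positive) - (#negative) = 6 - 3 = 3.
State-sum expansion of <K>. There are 2^9 = 512 states.
Each crossing splits two ways (0=vertical, 1=horizontal). The state's weight is A^(#A-smoothings - #B-smoothings) * d^(loops - 1).
Tabulate the states by total A-exponent and number of loops L (A-exp: L × count):
  A^9: L=3 ×1
  A^7: L=2 ×7, L=4 ×2
  A^5: L=1 ×12, L=3 ×24
  A^3: L=2 ×66, L=4 ×18
  A^1: L=1 ×35, L=3 ×84, L=5 ×7
  A^-1: L=2 ×73, L=4 ×52, L=6 ×1
  A^-3: L=3 ×68, L=5 ×16
  A^-5: L=4 ×34, L=6 ×2
  A^-7: L=5 ×9
  A^-9: L=6 ×1
Each group contributes A^e * Σ count * d^(L-1):
Powers of d = -A^2 - A^-2: d^2 = A^4 + 2 + A^-4; d^3 = -A^6 - 3*A^2 - 3*A^-2 - A^-6; d^4 = A^8 + 4*A^4 + 6 + 4*A^-4 + A^-8; d^5 = -A^10 - 5*A^6 - 10*A^2 - 10*A^-2 - 5*A^-6 - A^-10.
  A^9 * (d^2) = A^13 + 2*A^9 + A^5
  A^7 * (7*d + 2*d^3) = -2*A^13 - 13*A^9 - 13*A^5 - 2*A
  A^5 * (12 + 24*d^2) = 24*A^9 + 60*A^5 + 24*A
  A^3 * (66*d + 18*d^3) = -18*A^9 - 120*A^5 - 120*A - 18*A^-3
  A^1 * (35 + 84*d^2 + 7*d^4) = 7*A^9 + 112*A^5 + 245*A + 112*A^-3 + 7*A^-7
  A^-1 * (73*d + 52*d^3 + d^5) = -A^9 - 57*A^5 - 239*A - 239*A^-3 - 57*A^-7 - A^-11
  A^-3 * (68*d^2 + 16*d^4) = 16*A^5 + 132*A + 232*A^-3 + 132*A^-7 + 16*A^-11
  A^-5 * (34*d^3 + 2*d^5) = -2*A^5 - 44*A - 122*A^-3 - 122*A^-7 - 44*A^-11 - 2*A^-15
  A^-7 * (9*d^4) = 9*A + 36*A^-3 + 54*A^-7 + 36*A^-11 + 9*A^-15
  A^-9 * (d^5) = -A - 5*A^-3 - 10*A^-7 - 10*A^-11 - 5*A^-15 - A^-19
Summing the groups: <K> = -A^13 + A^9 - 3*A^5 + 4*A - 4*A^-3 + 4*A^-7 - 3*A^-11 + 2*A^-15 - A^-19
Normalise by the writhe: (-A^3)^(-w) = (-A^3)^(-3) = -A^-9, so f(A) = -A^-9 * <K> = A^4 - 1 + 3*A^-4 - 4*A^-8 + 4*A^-12 - 4*A^-16 + 3*A^-20 - 2*A^-24 + A^-28.
Substitute A = t^(-1/4), i.e. A^e → t^(-e/4): V(t) = t^7 - 2*t^6 + 3*t^5 - 4*t^4 + 4*t^3 - 4*t^2 + 3*t - 1 + t^-1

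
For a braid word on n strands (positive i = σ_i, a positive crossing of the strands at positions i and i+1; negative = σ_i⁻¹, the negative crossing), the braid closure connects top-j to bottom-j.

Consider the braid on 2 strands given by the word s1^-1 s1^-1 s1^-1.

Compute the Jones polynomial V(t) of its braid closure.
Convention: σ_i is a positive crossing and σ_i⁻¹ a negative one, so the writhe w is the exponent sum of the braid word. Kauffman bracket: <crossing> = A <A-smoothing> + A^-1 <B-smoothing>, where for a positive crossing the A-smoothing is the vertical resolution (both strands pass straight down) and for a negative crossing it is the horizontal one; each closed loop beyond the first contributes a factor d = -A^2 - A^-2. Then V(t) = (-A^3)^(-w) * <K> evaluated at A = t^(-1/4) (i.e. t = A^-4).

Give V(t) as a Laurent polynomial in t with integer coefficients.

t^-1 + t^-3 - t^-4

Derivation:
Braid: s1^-1 s1^-1 s1^-1 on 2 strands, 3 crossings.
Writhe w = (#positive) - (#negative) = 0 - 3 = -3.
Computing the Kauffman bracket via state sum. There are 2^3 = 8 states.
Smooth each crossing (0=||, 1=⌣⌢); contribution A^(Σ sign_k(1-2s_k)) * d^(L-1).
  state 000: A-exp=-3, loops=2, term = A^-3 * d^1
  state 001: A-exp=-1, loops=1, term = A^-1 * d^0
  state 010: A-exp=-1, loops=1, term = A^-1 * d^0
  state 011: A-exp=+1, loops=2, term = A^1 * d^1
  state 100: A-exp=-1, loops=1, term = A^-1 * d^0
  state 101: A-exp=+1, loops=2, term = A^1 * d^1
  state 110: A-exp=+1, loops=2, term = A^1 * d^1
  state 111: A-exp=+3, loops=3, term = A^3 * d^2
Collect the terms by A-exponent (count of states per loop number):
Powers of d = -A^2 - A^-2: d^2 = A^4 + 2 + A^-4.
  A^3 * (d^2) = A^7 + 2*A^3 + A^-1
  A^1 * (3*d) = -3*A^3 - 3*A^-1
  A^-1 * (3) = 3*A^-1
  A^-3 * (d) = -A^-1 - A^-5
Summing the groups: <K> = A^7 - A^3 - A^-5
Normalise by the writhe: (-A^3)^(-w) = (-A^3)^(3) = -A^9, so f(A) = -A^9 * <K> = -A^16 + A^12 + A^4.
Substitute A = t^(-1/4), i.e. A^e → t^(-e/4): V(t) = t^-1 + t^-3 - t^-4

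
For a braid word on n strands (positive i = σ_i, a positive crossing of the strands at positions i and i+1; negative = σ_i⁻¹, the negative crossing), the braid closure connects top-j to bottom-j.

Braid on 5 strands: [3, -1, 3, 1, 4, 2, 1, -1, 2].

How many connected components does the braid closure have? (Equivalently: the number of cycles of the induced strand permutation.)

4

Derivation:
Track the strand permutation on 5 strands, starting from identity.
  step 1: s3 swaps positions 3,4 -> [1 2 4 3 5]
  step 2: s1^-1 swaps positions 1,2 -> [2 1 4 3 5]
  step 3: s3 swaps positions 3,4 -> [2 1 3 4 5]
  step 4: s1 swaps positions 1,2 -> [1 2 3 4 5]
  step 5: s4 swaps positions 4,5 -> [1 2 3 5 4]
  step 6: s2 swaps positions 2,3 -> [1 3 2 5 4]
  step 7: s1 swaps positions 1,2 -> [3 1 2 5 4]
  step 8: s1^-1 swaps positions 1,2 -> [1 3 2 5 4]
  step 9: s2 swaps positions 2,3 -> [1 2 3 5 4]
Final permutation (position -> original strand): [1 2 3 5 4]
Closure components = cycle count of this permutation = 4.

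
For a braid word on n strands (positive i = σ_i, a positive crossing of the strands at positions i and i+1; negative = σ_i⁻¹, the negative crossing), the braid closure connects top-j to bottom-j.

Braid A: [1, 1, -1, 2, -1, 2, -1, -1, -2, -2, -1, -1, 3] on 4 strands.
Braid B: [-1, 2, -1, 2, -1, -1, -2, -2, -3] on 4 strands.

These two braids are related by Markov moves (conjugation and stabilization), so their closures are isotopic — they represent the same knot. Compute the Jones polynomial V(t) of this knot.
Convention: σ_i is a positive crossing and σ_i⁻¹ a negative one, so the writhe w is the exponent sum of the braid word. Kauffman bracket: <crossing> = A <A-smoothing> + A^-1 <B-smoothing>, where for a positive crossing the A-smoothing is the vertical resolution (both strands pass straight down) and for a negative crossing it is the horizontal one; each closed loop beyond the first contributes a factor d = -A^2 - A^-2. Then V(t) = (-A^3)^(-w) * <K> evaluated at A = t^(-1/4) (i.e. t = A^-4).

2*t^-1 - 2*t^-2 + 3*t^-3 - 3*t^-4 + 2*t^-5 - 2*t^-6 + t^-7

Derivation:
Markov-equivalent braids have isotopic closures, hence identical knot invariants. Strip the Markov moves from each word to reach a common short braid β, then compute V(t) once on β.
Braid A: s1 s1 s1^-1 s2 s1^-1 s2 s1^-1 s1^-1 s2^-1 s2^-1 s1^-1 s1^-1 s3 on 4 strands reduces by inverse Markov moves (closure unchanged at each step):
  Destabilize: the word has the form β·s3 where s3 occurs only as the final letter (β ∈ B_3); drop it and the last strand → 3 strands.
  Deconjugate: the word is γ·β·γ⁻¹ with γ = s1 s1 (prefix) and γ⁻¹ = s1^-1 s1^-1 (suffix); strip both.
Reduced to β = s1^-1 s2 s1^-1 s2 s1^-1 s1^-1 s2^-1 s2^-1 on 3 strands, 8 crossings.
Braid B: s1^-1 s2 s1^-1 s2 s1^-1 s1^-1 s2^-1 s2^-1 s3^-1 on 4 strands reduces by inverse Markov moves (closure unchanged at each step):
  Destabilize: the word has the form β·s3^-1 where s3^-1 occurs only as the final letter (β ∈ B_3); drop it and the last strand → 3 strands.
Reduced to β = s1^-1 s2 s1^-1 s2 s1^-1 s1^-1 s2^-1 s2^-1 on 3 strands, 8 crossings.
Both give the same β = s1^-1 s2 s1^-1 s2 s1^-1 s1^-1 s2^-1 s2^-1 on 3 strands, so one state sum suffices:
Braid: s1^-1 s2 s1^-1 s2 s1^-1 s1^-1 s2^-1 s2^-1 on 3 strands, 8 crossings.
Writhe w = (#positive) - (#negative) = 2 - 6 = -4.
Enumerate smoothing states for the bracket polynomial. There are 2^8 = 256 states.
Each crossing splits two ways (0=vertical, 1=horizontal). The state's weight is A^(#A-smoothings - #B-smoothings) * d^(loops - 1).
Tabulate the states by total A-exponent and number of loops L (A-exp: L × count):
  A^8: L=5 ×1
  A^6: L=4 ×8
  A^4: L=3 ×26, L=5 ×2
  A^2: L=2 ×41, L=4 ×15
  A^0: L=1 ×26, L=3 ×43, L=5 ×1
  A^-2: L=2 ×47, L=4 ×9
  A^-4: L=1 ×11, L=3 ×16, L=5 ×1
  A^-6: L=2 ×6, L=4 ×2
  A^-8: L=3 ×1
Each group contributes A^e * Σ count * d^(L-1):
Powers of d = -A^2 - A^-2: d^2 = A^4 + 2 + A^-4; d^3 = -A^6 - 3*A^2 - 3*A^-2 - A^-6; d^4 = A^8 + 4*A^4 + 6 + 4*A^-4 + A^-8.
  A^8 * (d^4) = A^16 + 4*A^12 + 6*A^8 + 4*A^4 + 1
  A^6 * (8*d^3) = -8*A^12 - 24*A^8 - 24*A^4 - 8
  A^4 * (26*d^2 + 2*d^4) = 2*A^12 + 34*A^8 + 64*A^4 + 34 + 2*A^-4
  A^2 * (41*d + 15*d^3) = -15*A^8 - 86*A^4 - 86 - 15*A^-4
  A^0 * (26 + 43*d^2 + d^4) = A^8 + 47*A^4 + 118 + 47*A^-4 + A^-8
  A^-2 * (47*d + 9*d^3) = -9*A^4 - 74 - 74*A^-4 - 9*A^-8
  A^-4 * (11 + 16*d^2 + d^4) = A^4 + 20 + 49*A^-4 + 20*A^-8 + A^-12
  A^-6 * (6*d + 2*d^3) = -2 - 12*A^-4 - 12*A^-8 - 2*A^-12
  A^-8 * (d^2) = A^-4 + 2*A^-8 + A^-12
Summing the groups: <K> = A^16 - 2*A^12 + 2*A^8 - 3*A^4 + 3 - 2*A^-4 + 2*A^-8
Normalise by the writhe: (-A^3)^(-w) = (-A^3)^(4) = A^12, so f(A) = A^12 * <K> = A^28 - 2*A^24 + 2*A^20 - 3*A^16 + 3*A^12 - 2*A^8 + 2*A^4.
Substitute A = t^(-1/4), i.e. A^e → t^(-e/4): V(t) = 2*t^-1 - 2*t^-2 + 3*t^-3 - 3*t^-4 + 2*t^-5 - 2*t^-6 + t^-7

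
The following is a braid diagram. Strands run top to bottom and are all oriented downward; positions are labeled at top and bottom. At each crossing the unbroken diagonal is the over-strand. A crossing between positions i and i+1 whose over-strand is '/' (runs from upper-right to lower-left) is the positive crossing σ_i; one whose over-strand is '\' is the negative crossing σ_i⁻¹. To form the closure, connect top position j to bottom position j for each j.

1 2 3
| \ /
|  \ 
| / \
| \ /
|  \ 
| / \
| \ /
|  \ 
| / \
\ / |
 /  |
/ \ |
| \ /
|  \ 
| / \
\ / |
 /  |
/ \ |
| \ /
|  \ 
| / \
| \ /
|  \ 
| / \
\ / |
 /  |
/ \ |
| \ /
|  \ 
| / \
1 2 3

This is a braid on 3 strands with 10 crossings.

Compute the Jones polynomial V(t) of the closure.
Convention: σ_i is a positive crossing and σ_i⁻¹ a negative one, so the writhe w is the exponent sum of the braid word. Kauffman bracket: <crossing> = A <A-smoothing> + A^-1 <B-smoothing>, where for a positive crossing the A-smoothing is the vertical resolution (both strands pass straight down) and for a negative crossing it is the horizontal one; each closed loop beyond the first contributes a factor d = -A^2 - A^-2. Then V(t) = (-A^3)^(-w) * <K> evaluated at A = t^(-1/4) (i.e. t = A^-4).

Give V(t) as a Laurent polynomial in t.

Reading the diagram top to bottom ('/'-over between positions i,i+1 = s_i, '\'-over = s_i^-1): braid word = s2^-1 s2^-1 s2^-1 s1 s2^-1 s1 s2^-1 s2^-1 s1 s2^-1.
Braid: s2^-1 s2^-1 s2^-1 s1 s2^-1 s1 s2^-1 s2^-1 s1 s2^-1 on 3 strands, 10 crossings.
Writhe w = (#positive) - (#negative) = 3 - 7 = -4.
Computing the Kauffman bracket via state sum. There are 2^10 = 1024 states.
Each crossing splits two ways (0=vertical, 1=horizontal). The state's weight is A^(#A-smoothings - #B-smoothings) * d^(loops - 1).
Tabulate the states by total A-exponent and number of loops L (A-exp: L × count):
  A^10: L=8 ×1
  A^8: L=7 ×10
  A^6: L=6 ×45
  A^4: L=5 ×119, L=7 ×1
  A^2: L=4 ×202, L=6 ×8
  A^0: L=3 ×224, L=5 ×28
  A^-2: L=2 ×156, L=4 ×53, L=6 ×1
  A^-4: L=1 ×57, L=3 ×59, L=5 ×4
  A^-6: L=2 ×38, L=4 ×7
  A^-8: L=3 ×10
  A^-10: L=4 ×1
Each group contributes A^e * Σ count * d^(L-1):
Powers of d = -A^2 - A^-2: d^2 = A^4 + 2 + A^-4; d^3 = -A^6 - 3*A^2 - 3*A^-2 - A^-6; d^4 = A^8 + 4*A^4 + 6 + 4*A^-4 + A^-8; d^5 = -A^10 - 5*A^6 - 10*A^2 - 10*A^-2 - 5*A^-6 - A^-10; d^6 = A^12 + 6*A^8 + 15*A^4 + 20 + 15*A^-4 + 6*A^-8 + A^-12; d^7 = -A^14 - 7*A^10 - 21*A^6 - 35*A^2 - 35*A^-2 - 21*A^-6 - 7*A^-10 - A^-14.
  A^10 * (d^7) = -A^24 - 7*A^20 - 21*A^16 - 35*A^12 - 35*A^8 - 21*A^4 - 7 - A^-4
  A^8 * (10*d^6) = 10*A^20 + 60*A^16 + 150*A^12 + 200*A^8 + 150*A^4 + 60 + 10*A^-4
  A^6 * (45*d^5) = -45*A^16 - 225*A^12 - 450*A^8 - 450*A^4 - 225 - 45*A^-4
  A^4 * (119*d^4 + d^6) = A^16 + 125*A^12 + 491*A^8 + 734*A^4 + 491 + 125*A^-4 + A^-8
  A^2 * (202*d^3 + 8*d^5) = -8*A^12 - 242*A^8 - 686*A^4 - 686 - 242*A^-4 - 8*A^-8
  A^0 * (224*d^2 + 28*d^4) = 28*A^8 + 336*A^4 + 616 + 336*A^-4 + 28*A^-8
  A^-2 * (156*d + 53*d^3 + d^5) = -A^8 - 58*A^4 - 325 - 325*A^-4 - 58*A^-8 - A^-12
  A^-4 * (57 + 59*d^2 + 4*d^4) = 4*A^4 + 75 + 199*A^-4 + 75*A^-8 + 4*A^-12
  A^-6 * (38*d + 7*d^3) = -7 - 59*A^-4 - 59*A^-8 - 7*A^-12
  A^-8 * (10*d^2) = 10*A^-4 + 20*A^-8 + 10*A^-12
  A^-10 * (d^3) = -A^-4 - 3*A^-8 - 3*A^-12 - A^-16
Summing the groups: <K> = -A^24 + 3*A^20 - 5*A^16 + 7*A^12 - 9*A^8 + 9*A^4 - 8 + 7*A^-4 - 4*A^-8 + 3*A^-12 - A^-16
Normalise by the writhe: (-A^3)^(-w) = (-A^3)^(4) = A^12, so f(A) = A^12 * <K> = -A^36 + 3*A^32 - 5*A^28 + 7*A^24 - 9*A^20 + 9*A^16 - 8*A^12 + 7*A^8 - 4*A^4 + 3 - A^-4.
Substitute A = t^(-1/4), i.e. A^e → t^(-e/4): V(t) = -t + 3 - 4*t^-1 + 7*t^-2 - 8*t^-3 + 9*t^-4 - 9*t^-5 + 7*t^-6 - 5*t^-7 + 3*t^-8 - t^-9

Answer: -t + 3 - 4*t^-1 + 7*t^-2 - 8*t^-3 + 9*t^-4 - 9*t^-5 + 7*t^-6 - 5*t^-7 + 3*t^-8 - t^-9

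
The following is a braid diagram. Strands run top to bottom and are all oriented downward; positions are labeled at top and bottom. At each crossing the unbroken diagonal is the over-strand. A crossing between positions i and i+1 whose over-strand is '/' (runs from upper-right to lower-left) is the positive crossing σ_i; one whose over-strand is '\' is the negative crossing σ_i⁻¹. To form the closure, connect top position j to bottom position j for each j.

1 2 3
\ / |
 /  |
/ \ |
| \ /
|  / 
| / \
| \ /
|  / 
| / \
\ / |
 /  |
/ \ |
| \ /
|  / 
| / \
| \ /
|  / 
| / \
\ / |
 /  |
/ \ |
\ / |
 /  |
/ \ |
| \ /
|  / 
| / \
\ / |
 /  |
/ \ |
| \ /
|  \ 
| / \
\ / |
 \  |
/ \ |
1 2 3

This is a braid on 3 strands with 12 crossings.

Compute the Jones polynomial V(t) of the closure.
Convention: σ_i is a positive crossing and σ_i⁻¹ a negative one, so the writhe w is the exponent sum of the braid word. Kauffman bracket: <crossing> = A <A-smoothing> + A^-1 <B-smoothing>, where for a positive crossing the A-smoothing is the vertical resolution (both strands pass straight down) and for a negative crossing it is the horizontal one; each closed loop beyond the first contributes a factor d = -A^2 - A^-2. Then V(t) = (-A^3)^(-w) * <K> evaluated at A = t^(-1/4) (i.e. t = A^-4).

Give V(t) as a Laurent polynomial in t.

-t^8 + t^5 + t^3

Derivation:
Reading the diagram top to bottom ('/'-over between positions i,i+1 = s_i, '\'-over = s_i^-1): braid word = s1 s2 s2 s1 s2 s2 s1 s1 s2 s1 s2^-1 s1^-1.
The presented braid s1 s2 s2 s1 s2 s2 s1 s1 s2 s1 s2^-1 s1^-1 on 3 strands reduces by inverse Markov moves (closure unchanged at each step):
  Deconjugate: the word is γ·β·γ⁻¹ with γ = s1 (prefix) and γ⁻¹ = s1^-1 (suffix); strip both.
  Deconjugate: the word is γ·β·γ⁻¹ with γ = s2 (prefix) and γ⁻¹ = s2^-1 (suffix); strip both.
Reduced to β = s2 s1 s2 s2 s1 s1 s2 s1 on 3 strands, 8 crossings.
Compute on β:
Braid: s2 s1 s2 s2 s1 s1 s2 s1 on 3 strands, 8 crossings.
Writhe w = (#positive) - (#negative) = 8 - 0 = 8.
State-sum expansion of <K>. There are 2^8 = 256 states.
Each crossing splits two ways (0=vertical, 1=horizontal). The state's weight is A^(#A-smoothings - #B-smoothings) * d^(loops - 1).
Tabulate the states by total A-exponent and number of loops L (A-exp: L × count):
  A^8: L=3 ×1
  A^6: L=2 ×8
  A^4: L=1 ×16, L=3 ×12
  A^2: L=2 ×48, L=4 ×8
  A^0: L=1 ×17, L=3 ×51, L=5 ×2
  A^-2: L=2 ×34, L=4 ×22
  A^-4: L=1 ×4, L=3 ×21, L=5 ×3
  A^-6: L=2 ×4, L=4 ×4
  A^-8: L=3 ×1
Each group contributes A^e * Σ count * d^(L-1):
Powers of d = -A^2 - A^-2: d^2 = A^4 + 2 + A^-4; d^3 = -A^6 - 3*A^2 - 3*A^-2 - A^-6; d^4 = A^8 + 4*A^4 + 6 + 4*A^-4 + A^-8.
  A^8 * (d^2) = A^12 + 2*A^8 + A^4
  A^6 * (8*d) = -8*A^8 - 8*A^4
  A^4 * (16 + 12*d^2) = 12*A^8 + 40*A^4 + 12
  A^2 * (48*d + 8*d^3) = -8*A^8 - 72*A^4 - 72 - 8*A^-4
  A^0 * (17 + 51*d^2 + 2*d^4) = 2*A^8 + 59*A^4 + 131 + 59*A^-4 + 2*A^-8
  A^-2 * (34*d + 22*d^3) = -22*A^4 - 100 - 100*A^-4 - 22*A^-8
  A^-4 * (4 + 21*d^2 + 3*d^4) = 3*A^4 + 33 + 64*A^-4 + 33*A^-8 + 3*A^-12
  A^-6 * (4*d + 4*d^3) = -4 - 16*A^-4 - 16*A^-8 - 4*A^-12
  A^-8 * (d^2) = A^-4 + 2*A^-8 + A^-12
Summing the groups: <K> = A^12 + A^4 - A^-8
Normalise by the writhe: (-A^3)^(-w) = (-A^3)^(-8) = A^-24, so f(A) = A^-24 * <K> = A^-12 + A^-20 - A^-32.
Substitute A = t^(-1/4), i.e. A^e → t^(-e/4): V(t) = -t^8 + t^5 + t^3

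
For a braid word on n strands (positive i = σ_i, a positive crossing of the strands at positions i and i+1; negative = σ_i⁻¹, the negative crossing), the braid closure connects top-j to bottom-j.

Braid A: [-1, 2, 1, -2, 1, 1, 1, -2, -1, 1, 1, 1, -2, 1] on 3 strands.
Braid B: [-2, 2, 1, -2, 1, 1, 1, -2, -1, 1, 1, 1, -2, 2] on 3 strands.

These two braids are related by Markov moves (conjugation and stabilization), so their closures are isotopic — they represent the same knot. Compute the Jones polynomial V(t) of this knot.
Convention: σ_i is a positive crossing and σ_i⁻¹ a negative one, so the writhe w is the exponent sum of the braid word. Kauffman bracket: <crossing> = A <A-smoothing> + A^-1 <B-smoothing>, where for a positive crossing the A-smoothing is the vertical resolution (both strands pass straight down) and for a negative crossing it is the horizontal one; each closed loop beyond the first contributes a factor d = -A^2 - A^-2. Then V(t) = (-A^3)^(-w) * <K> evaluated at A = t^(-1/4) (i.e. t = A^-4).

Markov-equivalent braids have isotopic closures, hence identical knot invariants. Strip the Markov moves from each word to reach a common short braid β, then compute V(t) once on β.
Braid A: s1^-1 s2 s1 s2^-1 s1 s1 s1 s2^-1 s1^-1 s1 s1 s1 s2^-1 s1 on 3 strands reduces by inverse Markov moves (closure unchanged at each step):
  Deconjugate: the word is γ·β·γ⁻¹ with γ = s1^-1 s2 (prefix) and γ⁻¹ = s2^-1 s1 (suffix); strip both.
Reduced to β = s1 s2^-1 s1 s1 s1 s2^-1 s1^-1 s1 s1 s1 on 3 strands, 10 crossings.
Braid B: s2^-1 s2 s1 s2^-1 s1 s1 s1 s2^-1 s1^-1 s1 s1 s1 s2^-1 s2 on 3 strands reduces by inverse Markov moves (closure unchanged at each step):
  Deconjugate: the word is γ·β·γ⁻¹ with γ = s2^-1 s2 (prefix) and γ⁻¹ = s2^-1 s2 (suffix); strip both.
Reduced to β = s1 s2^-1 s1 s1 s1 s2^-1 s1^-1 s1 s1 s1 on 3 strands, 10 crossings.
Both give the same β = s1 s2^-1 s1 s1 s1 s2^-1 s1^-1 s1 s1 s1 on 3 strands, so one state sum suffices:
First cancel adjacent σ_i σ_i⁻¹ pairs (Reidemeister II — same braid, same closure): s1 s2^-1 s1 s1 s1 s2^-1 s1^-1 s1 s1 s1 → s1 s2^-1 s1 s1 s1 s2^-1 s1 s1.
Braid: s1 s2^-1 s1 s1 s1 s2^-1 s1 s1 on 3 strands, 8 crossings.
Writhe w = (#positive) - (#negative) = 6 - 2 = 4.
Computing the Kauffman bracket via state sum. There are 2^8 = 256 states.
For each crossing: s=0 is the vertical smoothing, s=1 horizontal. Crossing k contributes A^(sign_k * (1 - 2*s_k)); loop factor d = -A^2 - A^-2.
Tabulate the states by total A-exponent and number of loops L (A-exp: L × count):
  A^8: L=3 ×1
  A^6: L=2 ×8
  A^4: L=1 ×21, L=3 ×7
  A^2: L=2 ×54, L=4 ×2
  A^0: L=3 ×70
  A^-2: L=4 ×56
  A^-4: L=5 ×28
  A^-6: L=6 ×8
  A^-8: L=7 ×1
Each group contributes A^e * Σ count * d^(L-1):
Powers of d = -A^2 - A^-2: d^2 = A^4 + 2 + A^-4; d^3 = -A^6 - 3*A^2 - 3*A^-2 - A^-6; d^4 = A^8 + 4*A^4 + 6 + 4*A^-4 + A^-8; d^5 = -A^10 - 5*A^6 - 10*A^2 - 10*A^-2 - 5*A^-6 - A^-10; d^6 = A^12 + 6*A^8 + 15*A^4 + 20 + 15*A^-4 + 6*A^-8 + A^-12.
  A^8 * (d^2) = A^12 + 2*A^8 + A^4
  A^6 * (8*d) = -8*A^8 - 8*A^4
  A^4 * (21 + 7*d^2) = 7*A^8 + 35*A^4 + 7
  A^2 * (54*d + 2*d^3) = -2*A^8 - 60*A^4 - 60 - 2*A^-4
  A^0 * (70*d^2) = 70*A^4 + 140 + 70*A^-4
  A^-2 * (56*d^3) = -56*A^4 - 168 - 168*A^-4 - 56*A^-8
  A^-4 * (28*d^4) = 28*A^4 + 112 + 168*A^-4 + 112*A^-8 + 28*A^-12
  A^-6 * (8*d^5) = -8*A^4 - 40 - 80*A^-4 - 80*A^-8 - 40*A^-12 - 8*A^-16
  A^-8 * (d^6) = A^4 + 6 + 15*A^-4 + 20*A^-8 + 15*A^-12 + 6*A^-16 + A^-20
Summing the groups: <K> = A^12 - A^8 + 3*A^4 - 3 + 3*A^-4 - 4*A^-8 + 3*A^-12 - 2*A^-16 + A^-20
Normalise by the writhe: (-A^3)^(-w) = (-A^3)^(-4) = A^-12, so f(A) = A^-12 * <K> = 1 - A^-4 + 3*A^-8 - 3*A^-12 + 3*A^-16 - 4*A^-20 + 3*A^-24 - 2*A^-28 + A^-32.
Substitute A = t^(-1/4), i.e. A^e → t^(-e/4): V(t) = t^8 - 2*t^7 + 3*t^6 - 4*t^5 + 3*t^4 - 3*t^3 + 3*t^2 - t + 1

Answer: t^8 - 2*t^7 + 3*t^6 - 4*t^5 + 3*t^4 - 3*t^3 + 3*t^2 - t + 1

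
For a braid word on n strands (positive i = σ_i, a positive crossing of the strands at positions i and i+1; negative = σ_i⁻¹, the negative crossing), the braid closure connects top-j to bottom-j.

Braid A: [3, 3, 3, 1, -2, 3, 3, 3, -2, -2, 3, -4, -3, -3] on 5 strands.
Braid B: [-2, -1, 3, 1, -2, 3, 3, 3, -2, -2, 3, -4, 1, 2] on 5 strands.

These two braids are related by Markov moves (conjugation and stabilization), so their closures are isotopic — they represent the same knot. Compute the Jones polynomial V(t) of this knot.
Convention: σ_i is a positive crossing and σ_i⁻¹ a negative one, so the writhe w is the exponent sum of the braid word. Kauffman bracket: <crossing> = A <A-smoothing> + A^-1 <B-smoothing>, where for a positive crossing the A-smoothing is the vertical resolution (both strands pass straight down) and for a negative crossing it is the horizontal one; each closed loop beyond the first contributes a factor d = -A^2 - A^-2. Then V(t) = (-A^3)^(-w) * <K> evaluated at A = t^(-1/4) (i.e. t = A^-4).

-t^6 + 2*t^5 - 4*t^4 + 5*t^3 - 4*t^2 + 5*t - 3 + 2*t^-1 - t^-2

Derivation:
Markov-equivalent braids have isotopic closures, hence identical knot invariants. Strip the Markov moves from each word to reach a common short braid β, then compute V(t) once on β.
Braid A: s3 s3 s3 s1 s2^-1 s3 s3 s3 s2^-1 s2^-1 s3 s4^-1 s3^-1 s3^-1 on 5 strands reduces by inverse Markov moves (closure unchanged at each step):
  Deconjugate: the word is γ·β·γ⁻¹ with γ = s3 s3 (prefix) and γ⁻¹ = s3^-1 s3^-1 (suffix); strip both.
  Destabilize: the word has the form β·s4^-1 where s4^-1 occurs only as the final letter (β ∈ B_4); drop it and the last strand → 4 strands.
Reduced to β = s3 s1 s2^-1 s3 s3 s3 s2^-1 s2^-1 s3 on 4 strands, 9 crossings.
Braid B: s2^-1 s1^-1 s3 s1 s2^-1 s3 s3 s3 s2^-1 s2^-1 s3 s4^-1 s1 s2 on 5 strands reduces by inverse Markov moves (closure unchanged at each step):
  Deconjugate: the word is γ·β·γ⁻¹ with γ = s2^-1 s1^-1 (prefix) and γ⁻¹ = s1 s2 (suffix); strip both.
  Destabilize: the word has the form β·s4^-1 where s4^-1 occurs only as the final letter (β ∈ B_4); drop it and the last strand → 4 strands.
Reduced to β = s3 s1 s2^-1 s3 s3 s3 s2^-1 s2^-1 s3 on 4 strands, 9 crossings.
Both give the same β = s3 s1 s2^-1 s3 s3 s3 s2^-1 s2^-1 s3 on 4 strands, so one state sum suffices:
Braid: s3 s1 s2^-1 s3 s3 s3 s2^-1 s2^-1 s3 on 4 strands, 9 crossings.
Writhe w = (#positive) - (#negative) = 6 - 3 = 3.
Computing the Kauffman bracket via state sum. There are 2^9 = 512 states.
Each crossing splits two ways (0=vertical, 1=horizontal). The state's weight is A^(#A-smoothings - #B-smoothings) * d^(loops - 1).
Tabulate the states by total A-exponent and number of loops L (A-exp: L × count):
  A^9: L=5 ×1
  A^7: L=4 ×9
  A^5: L=3 ×32, L=5 ×4
  A^3: L=2 ×51, L=4 ×32, L=6 ×1
  A^1: L=1 ×27, L=3 ×81, L=5 ×18
  A^-1: L=2 ×53, L=4 ×67, L=6 ×6
  A^-3: L=3 ×50, L=5 ×33, L=7 ×1
  A^-5: L=4 ×27, L=6 ×9
  A^-7: L=5 ×8, L=7 ×1
  A^-9: L=6 ×1
Each group contributes A^e * Σ count * d^(L-1):
Powers of d = -A^2 - A^-2: d^2 = A^4 + 2 + A^-4; d^3 = -A^6 - 3*A^2 - 3*A^-2 - A^-6; d^4 = A^8 + 4*A^4 + 6 + 4*A^-4 + A^-8; d^5 = -A^10 - 5*A^6 - 10*A^2 - 10*A^-2 - 5*A^-6 - A^-10; d^6 = A^12 + 6*A^8 + 15*A^4 + 20 + 15*A^-4 + 6*A^-8 + A^-12.
  A^9 * (d^4) = A^17 + 4*A^13 + 6*A^9 + 4*A^5 + A
  A^7 * (9*d^3) = -9*A^13 - 27*A^9 - 27*A^5 - 9*A
  A^5 * (32*d^2 + 4*d^4) = 4*A^13 + 48*A^9 + 88*A^5 + 48*A + 4*A^-3
  A^3 * (51*d + 32*d^3 + d^5) = -A^13 - 37*A^9 - 157*A^5 - 157*A - 37*A^-3 - A^-7
  A^1 * (27 + 81*d^2 + 18*d^4) = 18*A^9 + 153*A^5 + 297*A + 153*A^-3 + 18*A^-7
  A^-1 * (53*d + 67*d^3 + 6*d^5) = -6*A^9 - 97*A^5 - 314*A - 314*A^-3 - 97*A^-7 - 6*A^-11
  A^-3 * (50*d^2 + 33*d^4 + d^6) = A^9 + 39*A^5 + 197*A + 318*A^-3 + 197*A^-7 + 39*A^-11 + A^-15
  A^-5 * (27*d^3 + 9*d^5) = -9*A^5 - 72*A - 171*A^-3 - 171*A^-7 - 72*A^-11 - 9*A^-15
  A^-7 * (8*d^4 + d^6) = A^5 + 14*A + 47*A^-3 + 68*A^-7 + 47*A^-11 + 14*A^-15 + A^-19
  A^-9 * (d^5) = -A - 5*A^-3 - 10*A^-7 - 10*A^-11 - 5*A^-15 - A^-19
Summing the groups: <K> = A^17 - 2*A^13 + 3*A^9 - 5*A^5 + 4*A - 5*A^-3 + 4*A^-7 - 2*A^-11 + A^-15
Normalise by the writhe: (-A^3)^(-w) = (-A^3)^(-3) = -A^-9, so f(A) = -A^-9 * <K> = -A^8 + 2*A^4 - 3 + 5*A^-4 - 4*A^-8 + 5*A^-12 - 4*A^-16 + 2*A^-20 - A^-24.
Substitute A = t^(-1/4), i.e. A^e → t^(-e/4): V(t) = -t^6 + 2*t^5 - 4*t^4 + 5*t^3 - 4*t^2 + 5*t - 3 + 2*t^-1 - t^-2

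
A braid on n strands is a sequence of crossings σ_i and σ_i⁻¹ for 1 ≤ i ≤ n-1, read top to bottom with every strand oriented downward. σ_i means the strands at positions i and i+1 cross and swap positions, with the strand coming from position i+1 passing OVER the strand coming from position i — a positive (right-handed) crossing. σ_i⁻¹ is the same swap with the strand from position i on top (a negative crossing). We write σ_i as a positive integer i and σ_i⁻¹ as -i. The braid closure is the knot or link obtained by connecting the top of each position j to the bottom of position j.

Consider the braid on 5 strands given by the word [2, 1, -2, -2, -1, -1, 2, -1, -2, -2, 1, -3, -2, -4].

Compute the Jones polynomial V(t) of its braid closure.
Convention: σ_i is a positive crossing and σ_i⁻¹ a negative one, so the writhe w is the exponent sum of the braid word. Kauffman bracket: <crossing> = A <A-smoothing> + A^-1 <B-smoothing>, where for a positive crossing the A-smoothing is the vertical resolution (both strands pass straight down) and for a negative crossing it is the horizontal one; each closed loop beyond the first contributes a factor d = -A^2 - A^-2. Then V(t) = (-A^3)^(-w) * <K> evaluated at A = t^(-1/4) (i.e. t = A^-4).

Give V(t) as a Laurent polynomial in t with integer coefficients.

The presented braid s2 s1 s2^-1 s2^-1 s1^-1 s1^-1 s2 s1^-1 s2^-1 s2^-1 s1 s3^-1 s2^-1 s4^-1 on 5 strands reduces by inverse Markov moves (closure unchanged at each step):
  Destabilize: the word has the form β·s4^-1 where s4^-1 occurs only as the final letter (β ∈ B_4); drop it and the last strand → 4 strands.
  Deconjugate: the word is γ·β·γ⁻¹ with γ = s2 (prefix) and γ⁻¹ = s2^-1 (suffix); strip both.
  Destabilize: the word has the form β·s3^-1 where s3^-1 occurs only as the final letter (β ∈ B_3); drop it and the last strand → 3 strands.
Reduced to β = s1 s2^-1 s2^-1 s1^-1 s1^-1 s2 s1^-1 s2^-1 s2^-1 s1 on 3 strands, 10 crossings.
Compute on β:
Braid: s1 s2^-1 s2^-1 s1^-1 s1^-1 s2 s1^-1 s2^-1 s2^-1 s1 on 3 strands, 10 crossings.
Writhe w = (#positive) - (#negative) = 3 - 7 = -4.
Computing the Kauffman bracket via state sum. There are 2^10 = 1024 states.
For each crossing: s=0 is the vertical smoothing, s=1 horizontal. Crossing k contributes A^(sign_k * (1 - 2*s_k)); loop factor d = -A^2 - A^-2.
Tabulate the states by total A-exponent and number of loops L (A-exp: L × count):
  A^10: L=6 ×1
  A^8: L=5 ×10
  A^6: L=4 ×43, L=6 ×2
  A^4: L=3 ×98, L=5 ×22
  A^2: L=2 ×118, L=4 ×88, L=6 ×4
  A^0: L=1 ×60, L=3 ×162, L=5 ×30
  A^-2: L=2 ×128, L=4 ×79, L=6 ×3
  A^-4: L=1 ×23, L=3 ×84, L=5 ×13
  A^-6: L=2 ×27, L=4 ×18
  A^-8: L=1 ×2, L=3 ×8
  A^-10: L=2 ×1
Each group contributes A^e * Σ count * d^(L-1):
Powers of d = -A^2 - A^-2: d^2 = A^4 + 2 + A^-4; d^3 = -A^6 - 3*A^2 - 3*A^-2 - A^-6; d^4 = A^8 + 4*A^4 + 6 + 4*A^-4 + A^-8; d^5 = -A^10 - 5*A^6 - 10*A^2 - 10*A^-2 - 5*A^-6 - A^-10.
  A^10 * (d^5) = -A^20 - 5*A^16 - 10*A^12 - 10*A^8 - 5*A^4 - 1
  A^8 * (10*d^4) = 10*A^16 + 40*A^12 + 60*A^8 + 40*A^4 + 10
  A^6 * (43*d^3 + 2*d^5) = -2*A^16 - 53*A^12 - 149*A^8 - 149*A^4 - 53 - 2*A^-4
  A^4 * (98*d^2 + 22*d^4) = 22*A^12 + 186*A^8 + 328*A^4 + 186 + 22*A^-4
  A^2 * (118*d + 88*d^3 + 4*d^5) = -4*A^12 - 108*A^8 - 422*A^4 - 422 - 108*A^-4 - 4*A^-8
  A^0 * (60 + 162*d^2 + 30*d^4) = 30*A^8 + 282*A^4 + 564 + 282*A^-4 + 30*A^-8
  A^-2 * (128*d + 79*d^3 + 3*d^5) = -3*A^8 - 94*A^4 - 395 - 395*A^-4 - 94*A^-8 - 3*A^-12
  A^-4 * (23 + 84*d^2 + 13*d^4) = 13*A^4 + 136 + 269*A^-4 + 136*A^-8 + 13*A^-12
  A^-6 * (27*d + 18*d^3) = -18 - 81*A^-4 - 81*A^-8 - 18*A^-12
  A^-8 * (2 + 8*d^2) = 8*A^-4 + 18*A^-8 + 8*A^-12
  A^-10 * (d) = -A^-8 - A^-12
Summing the groups: <K> = -A^20 + 3*A^16 - 5*A^12 + 6*A^8 - 7*A^4 + 7 - 5*A^-4 + 4*A^-8 - A^-12
Normalise by the writhe: (-A^3)^(-w) = (-A^3)^(4) = A^12, so f(A) = A^12 * <K> = -A^32 + 3*A^28 - 5*A^24 + 6*A^20 - 7*A^16 + 7*A^12 - 5*A^8 + 4*A^4 - 1.
Substitute A = t^(-1/4), i.e. A^e → t^(-e/4): V(t) = -1 + 4*t^-1 - 5*t^-2 + 7*t^-3 - 7*t^-4 + 6*t^-5 - 5*t^-6 + 3*t^-7 - t^-8

Answer: -1 + 4*t^-1 - 5*t^-2 + 7*t^-3 - 7*t^-4 + 6*t^-5 - 5*t^-6 + 3*t^-7 - t^-8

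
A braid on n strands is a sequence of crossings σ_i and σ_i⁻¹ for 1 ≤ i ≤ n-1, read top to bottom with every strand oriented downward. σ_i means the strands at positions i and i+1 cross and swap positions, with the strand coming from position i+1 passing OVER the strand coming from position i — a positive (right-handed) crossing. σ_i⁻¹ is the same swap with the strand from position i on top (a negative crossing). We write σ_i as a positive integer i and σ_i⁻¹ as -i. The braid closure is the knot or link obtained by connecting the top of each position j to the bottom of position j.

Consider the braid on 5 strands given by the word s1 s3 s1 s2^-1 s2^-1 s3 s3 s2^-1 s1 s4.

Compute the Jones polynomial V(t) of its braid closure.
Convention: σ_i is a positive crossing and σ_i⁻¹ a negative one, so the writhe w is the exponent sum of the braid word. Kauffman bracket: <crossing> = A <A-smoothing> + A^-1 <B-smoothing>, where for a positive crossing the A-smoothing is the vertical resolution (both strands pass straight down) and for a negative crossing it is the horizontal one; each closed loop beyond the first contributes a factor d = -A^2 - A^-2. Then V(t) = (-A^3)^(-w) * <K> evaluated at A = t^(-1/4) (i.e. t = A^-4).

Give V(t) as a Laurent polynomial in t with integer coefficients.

The presented braid s1 s3 s1 s2^-1 s2^-1 s3 s3 s2^-1 s1 s4 on 5 strands reduces by inverse Markov moves (closure unchanged at each step):
  Destabilize: the word has the form β·s4 where s4 occurs only as the final letter (β ∈ B_4); drop it and the last strand → 4 strands.
Reduced to β = s1 s3 s1 s2^-1 s2^-1 s3 s3 s2^-1 s1 on 4 strands, 9 crossings.
Compute on β:
Braid: s1 s3 s1 s2^-1 s2^-1 s3 s3 s2^-1 s1 on 4 strands, 9 crossings.
Writhe w = (#positive) - (#negative) = 6 - 3 = 3.
Enumerate smoothing states for the bracket polynomial. There are 2^9 = 512 states.
For each crossing: s=0 is the vertical smoothing, s=1 horizontal. Crossing k contributes A^(sign_k * (1 - 2*s_k)); loop factor d = -A^2 - A^-2.
Tabulate the states by total A-exponent and number of loops L (A-exp: L × count):
  A^9: L=5 ×1
  A^7: L=4 ×9
  A^5: L=3 ×32, L=5 ×4
  A^3: L=2 ×55, L=4 ×28, L=6 ×1
  A^1: L=1 ×39, L=3 ×77, L=5 ×10
  A^-1: L=2 ×81, L=4 ×44, L=6 ×1
  A^-3: L=3 ×73, L=5 ×11
  A^-5: L=4 ×35, L=6 ×1
  A^-7: L=5 ×9
  A^-9: L=6 ×1
Each group contributes A^e * Σ count * d^(L-1):
Powers of d = -A^2 - A^-2: d^2 = A^4 + 2 + A^-4; d^3 = -A^6 - 3*A^2 - 3*A^-2 - A^-6; d^4 = A^8 + 4*A^4 + 6 + 4*A^-4 + A^-8; d^5 = -A^10 - 5*A^6 - 10*A^2 - 10*A^-2 - 5*A^-6 - A^-10.
  A^9 * (d^4) = A^17 + 4*A^13 + 6*A^9 + 4*A^5 + A
  A^7 * (9*d^3) = -9*A^13 - 27*A^9 - 27*A^5 - 9*A
  A^5 * (32*d^2 + 4*d^4) = 4*A^13 + 48*A^9 + 88*A^5 + 48*A + 4*A^-3
  A^3 * (55*d + 28*d^3 + d^5) = -A^13 - 33*A^9 - 149*A^5 - 149*A - 33*A^-3 - A^-7
  A^1 * (39 + 77*d^2 + 10*d^4) = 10*A^9 + 117*A^5 + 253*A + 117*A^-3 + 10*A^-7
  A^-1 * (81*d + 44*d^3 + d^5) = -A^9 - 49*A^5 - 223*A - 223*A^-3 - 49*A^-7 - A^-11
  A^-3 * (73*d^2 + 11*d^4) = 11*A^5 + 117*A + 212*A^-3 + 117*A^-7 + 11*A^-11
  A^-5 * (35*d^3 + d^5) = -A^5 - 40*A - 115*A^-3 - 115*A^-7 - 40*A^-11 - A^-15
  A^-7 * (9*d^4) = 9*A + 36*A^-3 + 54*A^-7 + 36*A^-11 + 9*A^-15
  A^-9 * (d^5) = -A - 5*A^-3 - 10*A^-7 - 10*A^-11 - 5*A^-15 - A^-19
Summing the groups: <K> = A^17 - 2*A^13 + 3*A^9 - 6*A^5 + 6*A - 7*A^-3 + 6*A^-7 - 4*A^-11 + 3*A^-15 - A^-19
Normalise by the writhe: (-A^3)^(-w) = (-A^3)^(-3) = -A^-9, so f(A) = -A^-9 * <K> = -A^8 + 2*A^4 - 3 + 6*A^-4 - 6*A^-8 + 7*A^-12 - 6*A^-16 + 4*A^-20 - 3*A^-24 + A^-28.
Substitute A = t^(-1/4), i.e. A^e → t^(-e/4): V(t) = t^7 - 3*t^6 + 4*t^5 - 6*t^4 + 7*t^3 - 6*t^2 + 6*t - 3 + 2*t^-1 - t^-2

Answer: t^7 - 3*t^6 + 4*t^5 - 6*t^4 + 7*t^3 - 6*t^2 + 6*t - 3 + 2*t^-1 - t^-2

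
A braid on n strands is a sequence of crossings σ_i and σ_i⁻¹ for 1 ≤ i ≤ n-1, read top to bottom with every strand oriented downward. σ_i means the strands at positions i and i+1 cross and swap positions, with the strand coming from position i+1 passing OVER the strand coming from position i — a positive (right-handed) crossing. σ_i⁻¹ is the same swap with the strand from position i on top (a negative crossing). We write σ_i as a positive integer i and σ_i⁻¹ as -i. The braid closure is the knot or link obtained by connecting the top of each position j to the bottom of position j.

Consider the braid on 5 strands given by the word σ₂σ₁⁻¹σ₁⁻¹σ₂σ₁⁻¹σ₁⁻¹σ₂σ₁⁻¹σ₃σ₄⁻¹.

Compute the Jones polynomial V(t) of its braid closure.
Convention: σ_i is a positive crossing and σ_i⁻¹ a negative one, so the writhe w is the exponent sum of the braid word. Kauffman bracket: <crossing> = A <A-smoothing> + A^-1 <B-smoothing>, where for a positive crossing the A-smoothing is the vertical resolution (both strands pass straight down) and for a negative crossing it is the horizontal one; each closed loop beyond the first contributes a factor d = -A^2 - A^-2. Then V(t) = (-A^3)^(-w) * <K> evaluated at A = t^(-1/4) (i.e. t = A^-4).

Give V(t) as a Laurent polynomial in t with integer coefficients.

The presented braid s2 s1^-1 s1^-1 s2 s1^-1 s1^-1 s2 s1^-1 s3 s4^-1 on 5 strands reduces by inverse Markov moves (closure unchanged at each step):
  Destabilize: the word has the form β·s4^-1 where s4^-1 occurs only as the final letter (β ∈ B_4); drop it and the last strand → 4 strands.
  Destabilize: the word has the form β·s3 where s3 occurs only as the final letter (β ∈ B_3); drop it and the last strand → 3 strands.
Reduced to β = s2 s1^-1 s1^-1 s2 s1^-1 s1^-1 s2 s1^-1 on 3 strands, 8 crossings.
Compute on β:
Braid: s2 s1^-1 s1^-1 s2 s1^-1 s1^-1 s2 s1^-1 on 3 strands, 8 crossings.
Writhe w = (#positive) - (#negative) = 3 - 5 = -2.
Computing the Kauffman bracket via state sum. There are 2^8 = 256 states.
For each crossing: s=0 is the vertical smoothing, s=1 horizontal. Crossing k contributes A^(sign_k * (1 - 2*s_k)); loop factor d = -A^2 - A^-2.
Tabulate the states by total A-exponent and number of loops L (A-exp: L × count):
  A^8: L=6 ×1
  A^6: L=5 ×8
  A^4: L=4 ×28
  A^2: L=3 ×55, L=5 ×1
  A^0: L=2 ×63, L=4 ×7
  A^-2: L=1 ×35, L=3 ×21
  A^-4: L=2 ×26, L=4 ×2
  A^-6: L=3 ×8
  A^-8: L=4 ×1
Each group contributes A^e * Σ count * d^(L-1):
Powers of d = -A^2 - A^-2: d^2 = A^4 + 2 + A^-4; d^3 = -A^6 - 3*A^2 - 3*A^-2 - A^-6; d^4 = A^8 + 4*A^4 + 6 + 4*A^-4 + A^-8; d^5 = -A^10 - 5*A^6 - 10*A^2 - 10*A^-2 - 5*A^-6 - A^-10.
  A^8 * (d^5) = -A^18 - 5*A^14 - 10*A^10 - 10*A^6 - 5*A^2 - A^-2
  A^6 * (8*d^4) = 8*A^14 + 32*A^10 + 48*A^6 + 32*A^2 + 8*A^-2
  A^4 * (28*d^3) = -28*A^10 - 84*A^6 - 84*A^2 - 28*A^-2
  A^2 * (55*d^2 + d^4) = A^10 + 59*A^6 + 116*A^2 + 59*A^-2 + A^-6
  A^0 * (63*d + 7*d^3) = -7*A^6 - 84*A^2 - 84*A^-2 - 7*A^-6
  A^-2 * (35 + 21*d^2) = 21*A^2 + 77*A^-2 + 21*A^-6
  A^-4 * (26*d + 2*d^3) = -2*A^2 - 32*A^-2 - 32*A^-6 - 2*A^-10
  A^-6 * (8*d^2) = 8*A^-2 + 16*A^-6 + 8*A^-10
  A^-8 * (d^3) = -A^-2 - 3*A^-6 - 3*A^-10 - A^-14
Summing the groups: <K> = -A^18 + 3*A^14 - 5*A^10 + 6*A^6 - 6*A^2 + 6*A^-2 - 4*A^-6 + 3*A^-10 - A^-14
Normalise by the writhe: (-A^3)^(-w) = (-A^3)^(2) = A^6, so f(A) = A^6 * <K> = -A^24 + 3*A^20 - 5*A^16 + 6*A^12 - 6*A^8 + 6*A^4 - 4 + 3*A^-4 - A^-8.
Substitute A = t^(-1/4), i.e. A^e → t^(-e/4): V(t) = -t^2 + 3*t - 4 + 6*t^-1 - 6*t^-2 + 6*t^-3 - 5*t^-4 + 3*t^-5 - t^-6

Answer: -t^2 + 3*t - 4 + 6*t^-1 - 6*t^-2 + 6*t^-3 - 5*t^-4 + 3*t^-5 - t^-6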